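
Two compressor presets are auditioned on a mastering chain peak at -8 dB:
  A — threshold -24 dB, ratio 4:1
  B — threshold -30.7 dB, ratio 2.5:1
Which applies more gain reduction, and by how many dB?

A: GR = 16 − 16/4 = 12 dB.
B: GR = 22.7 − 22.7/2.5 = 13.62 dB.
B reduces 1.62 dB more.

B, by 1.62 dB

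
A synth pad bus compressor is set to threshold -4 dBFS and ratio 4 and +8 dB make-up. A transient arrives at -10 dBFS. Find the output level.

-10 dBFS is 6 dB below the -4 dBFS threshold, so no gain reduction is applied.
Make-up gain adds 8 dB: -10 + 8 = -2 dBFS.

-2 dBFS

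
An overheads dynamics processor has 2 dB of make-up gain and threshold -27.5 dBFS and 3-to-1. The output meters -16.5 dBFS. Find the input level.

Remove make-up: -16.5 − 2 = -18.5 dBFS.
That's 9 dB above the -27.5 dBFS threshold.
Undo the ratio: input overshoot = 9 × 3 = 27 dB, giving input = -0.5 dBFS.

-0.5 dBFS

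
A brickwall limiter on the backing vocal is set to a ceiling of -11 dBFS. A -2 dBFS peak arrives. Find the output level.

At ∞:1, everything above -11 dBFS is held at the ceiling.

-11 dBFS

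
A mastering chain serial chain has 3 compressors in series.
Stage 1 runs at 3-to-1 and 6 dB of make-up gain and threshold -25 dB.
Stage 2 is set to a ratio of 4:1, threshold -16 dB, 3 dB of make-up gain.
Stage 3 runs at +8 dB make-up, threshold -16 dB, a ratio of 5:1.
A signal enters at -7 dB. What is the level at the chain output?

-7.25 dB

Stage 1: -7 dB is 18 dB over -25 dB; at 3:1 that becomes 6 dB over, giving -19 dB; +6 dB make-up → -13 dB.
Stage 2: -13 dB is 3 dB over -16 dB; at 4:1 that becomes 0.75 dB over, giving -15.25 dB; +3 dB make-up → -12.25 dB.
Stage 3: -12.25 dB is 3.75 dB over -16 dB; at 5:1 that becomes 0.75 dB over, giving -15.25 dB; +8 dB make-up → -7.25 dB.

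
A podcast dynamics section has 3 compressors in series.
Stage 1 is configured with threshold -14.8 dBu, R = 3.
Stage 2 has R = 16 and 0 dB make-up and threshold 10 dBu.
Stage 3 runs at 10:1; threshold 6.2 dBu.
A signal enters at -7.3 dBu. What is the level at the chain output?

-12.3 dBu

Stage 1: 7.5 dB above -14.8 dBu, reduced 3:1 to 2.5 dB above → -12.3 dBu.
Stage 2: -12.3 dBu ≤ 10 dBu, so stage 2 doesn't engage; output -12.3 dBu.
Stage 3: below threshold (-12.3 ≤ 6.2); passes unchanged; output -12.3 dBu.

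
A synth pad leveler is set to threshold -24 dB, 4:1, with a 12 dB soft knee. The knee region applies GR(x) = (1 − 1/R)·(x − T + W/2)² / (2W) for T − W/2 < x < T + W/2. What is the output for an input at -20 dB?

-23.125 dB

x − T + W/2 = -20 − (-24) + 6 = 10.
GR = (1 − 1/4) × 10² / 24 = 0.75 × 100 / 24 = 3.125 dB.
Output = -20 − 3.125 = -23.125 dB.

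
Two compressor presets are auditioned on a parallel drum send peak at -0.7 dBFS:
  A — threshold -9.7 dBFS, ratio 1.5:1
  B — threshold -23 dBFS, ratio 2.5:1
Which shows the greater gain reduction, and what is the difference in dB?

B, by 10.38 dB

A: GR = 9 − 9/1.5 = 3 dB.
B: GR = 22.3 − 22.3/2.5 = 13.38 dB.
Difference: 10.38 dB in favour of B.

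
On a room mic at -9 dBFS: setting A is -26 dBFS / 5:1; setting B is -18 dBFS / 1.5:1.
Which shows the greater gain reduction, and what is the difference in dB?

A: overshoot 17 dB → output overshoot 3.4 dB → GR 13.6 dB.
B: overshoot 9 dB → output overshoot 6 dB → GR 3 dB.
A applies 10.6 dB more gain reduction.

A, by 10.6 dB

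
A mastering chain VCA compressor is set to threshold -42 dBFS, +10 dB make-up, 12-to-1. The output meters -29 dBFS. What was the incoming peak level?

Before make-up, the level was -29 − 10 = -39 dBFS.
The compressed level sits -39 − (-42) = 3 dB over threshold.
Undo the ratio: input overshoot = 3 × 12 = 36 dB, giving input = -6 dBFS.

-6 dBFS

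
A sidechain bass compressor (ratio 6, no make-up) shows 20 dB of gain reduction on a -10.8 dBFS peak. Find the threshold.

-34.8 dBFS

Gain reduction = -10.8 − (-30.8) = 20 dB; output overshoot = GR / (R − 1) = 20 / 5 = 4 dB.
Threshold = output − output overshoot = -30.8 − 4 = -34.8 dBFS.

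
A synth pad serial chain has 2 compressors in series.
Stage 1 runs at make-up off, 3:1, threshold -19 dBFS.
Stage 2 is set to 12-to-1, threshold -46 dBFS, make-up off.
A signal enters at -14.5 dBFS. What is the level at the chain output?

Stage 1: overshoot 4.5 dB → 4.5/3 = 1.5 dB → -17.5 dBFS.
Stage 2: overshoot 28.5 dB → 28.5/12 = 2.375 dB → -43.625 dBFS.

-43.625 dBFS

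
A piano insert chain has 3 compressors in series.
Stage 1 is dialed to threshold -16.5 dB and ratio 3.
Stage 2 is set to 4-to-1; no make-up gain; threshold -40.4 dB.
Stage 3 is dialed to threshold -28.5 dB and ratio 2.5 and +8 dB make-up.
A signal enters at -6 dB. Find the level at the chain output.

Stage 1: overshoot 10.5 dB → 10.5/3 = 3.5 dB → -13 dB.
Stage 2: -13 dB is 27.4 dB over -40.4 dB; at 4:1 that becomes 6.85 dB over, giving -33.55 dB.
Stage 3: below threshold (-33.55 ≤ -28.5); passes unchanged; make-up brings it to -25.55 dB.

-25.55 dB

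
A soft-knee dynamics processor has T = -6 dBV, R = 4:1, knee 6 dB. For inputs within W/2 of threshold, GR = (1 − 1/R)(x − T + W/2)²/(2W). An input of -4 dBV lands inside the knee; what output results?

-5.5625 dBV

x − T + W/2 = -4 − (-6) + 3 = 5.
GR = (1 − 1/4) × 5² / 12 = 0.75 × 25 / 12 = 1.5625 dB.
Output = -4 − 1.5625 = -5.5625 dBV.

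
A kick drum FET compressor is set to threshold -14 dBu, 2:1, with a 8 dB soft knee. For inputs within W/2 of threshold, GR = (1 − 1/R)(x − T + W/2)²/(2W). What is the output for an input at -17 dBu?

x − T + W/2 = -17 − (-14) + 4 = 1.
GR = (1 − 1/2) × 1² / 16 = 0.5 × 1 / 16 = 0.03125 dB.
Output = -17 − 0.03125 = -17.03125 dBu.

-17.03125 dBu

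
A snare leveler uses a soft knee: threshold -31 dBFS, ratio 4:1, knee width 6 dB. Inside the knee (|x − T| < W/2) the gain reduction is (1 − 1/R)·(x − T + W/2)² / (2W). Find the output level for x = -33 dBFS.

x − T + W/2 = -33 − (-31) + 3 = 1.
GR = (1 − 1/4) × 1² / 12 = 0.75 × 1 / 12 = 0.0625 dB.
Output = -33 − 0.0625 = -33.0625 dBFS.

-33.0625 dBFS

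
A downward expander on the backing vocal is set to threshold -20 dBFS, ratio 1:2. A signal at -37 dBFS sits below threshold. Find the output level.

-54 dBFS

Undershoot = (-20) − (-37) = 17 dB.
At 1:2, that expands to 34 dB under threshold.
Output = -20 − 34 = -54 dBFS.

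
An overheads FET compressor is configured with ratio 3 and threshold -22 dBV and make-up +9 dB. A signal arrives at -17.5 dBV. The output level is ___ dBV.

-11.5 dBV

The input is 4.5 dB above the -22 dBV threshold.
The 4.5 dB excess becomes 1.5 dB after 3:1 reduction.
Output = -22 + 1.5 = -20.5 dBV; make-up adds 9 dB, giving -11.5 dBV.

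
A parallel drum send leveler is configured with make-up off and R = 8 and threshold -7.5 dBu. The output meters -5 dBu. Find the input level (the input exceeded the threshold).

That's 2.5 dB above the -7.5 dBu threshold.
Undo the ratio: input overshoot = 2.5 × 8 = 20 dB, giving input = 12.5 dBu.

12.5 dBu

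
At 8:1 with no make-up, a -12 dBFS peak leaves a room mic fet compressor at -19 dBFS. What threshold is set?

Let T be the threshold. Output overshoot = (input overshoot)/R, so -19 − T = (-12 − T)/8.
8·(-19 − T) = -12 − T → 7·T = -152 − (-12) = -140.
T = -140/7 = -20 dBFS.

-20 dBFS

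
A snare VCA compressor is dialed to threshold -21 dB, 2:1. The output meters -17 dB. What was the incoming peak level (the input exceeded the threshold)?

-13 dB

That's 4 dB above the -21 dB threshold.
Undo the ratio: input overshoot = 4 × 2 = 8 dB, giving input = -13 dB.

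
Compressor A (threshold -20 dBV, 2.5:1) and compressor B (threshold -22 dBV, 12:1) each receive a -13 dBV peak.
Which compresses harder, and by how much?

B, by 4.05 dB

A: overshoot 7 dB → output overshoot 2.8 dB → GR 4.2 dB.
B: overshoot 9 dB → output overshoot 0.75 dB → GR 8.25 dB.
B reduces 4.05 dB more.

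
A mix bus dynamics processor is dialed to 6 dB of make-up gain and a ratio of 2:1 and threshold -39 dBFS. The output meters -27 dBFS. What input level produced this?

Before make-up, the level was -27 − 6 = -33 dBFS.
The compressed level sits -33 − (-39) = 6 dB over threshold.
Undo the ratio: input overshoot = 6 × 2 = 12 dB, giving input = -27 dBFS.

-27 dBFS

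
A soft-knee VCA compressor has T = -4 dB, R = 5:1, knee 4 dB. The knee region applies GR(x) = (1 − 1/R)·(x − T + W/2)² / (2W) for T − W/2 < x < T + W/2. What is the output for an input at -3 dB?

-3.9 dB

x − T + W/2 = -3 − (-4) + 2 = 3.
GR = (1 − 1/5) × 3² / 8 = 0.8 × 9 / 8 = 0.9 dB.
Output = -3 − 0.9 = -3.9 dB.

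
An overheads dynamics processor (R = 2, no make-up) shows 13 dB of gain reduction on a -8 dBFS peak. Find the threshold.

Let T be the threshold. Output overshoot = (input overshoot)/R, so -21 − T = (-8 − T)/2.
2·(-21 − T) = -8 − T → 1·T = -42 − (-8) = -34.
T = -34/1 = -34 dBFS.

-34 dBFS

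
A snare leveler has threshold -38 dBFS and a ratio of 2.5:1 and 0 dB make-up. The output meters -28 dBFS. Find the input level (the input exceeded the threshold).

The compressed level sits -28 − (-38) = 10 dB over threshold.
Input overshoot = R × output overshoot = 25 dB → input = -38 + 25 = -13 dBFS.

-13 dBFS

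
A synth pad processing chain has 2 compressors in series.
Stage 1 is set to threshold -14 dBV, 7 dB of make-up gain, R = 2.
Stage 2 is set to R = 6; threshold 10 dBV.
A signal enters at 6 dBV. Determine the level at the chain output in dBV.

Stage 1: 6 dBV is 20 dB over -14 dBV; at 2:1 that becomes 10 dB over, giving -4 dBV; +7 dB make-up → 3 dBV.
Stage 2: 3 dBV is at or below the 10 dBV threshold — no compression; output 3 dBV.

3 dBV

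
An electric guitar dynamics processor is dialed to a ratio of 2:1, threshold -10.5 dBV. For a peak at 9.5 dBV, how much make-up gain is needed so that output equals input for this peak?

Overshoot 20 dB → 20/2 = 10 dB after compression, so the compressed level is -10.5 + 10 = -0.5 dBV.
Make-up = target − compressed = 9.5 − (-0.5) = 10 dB.

10 dB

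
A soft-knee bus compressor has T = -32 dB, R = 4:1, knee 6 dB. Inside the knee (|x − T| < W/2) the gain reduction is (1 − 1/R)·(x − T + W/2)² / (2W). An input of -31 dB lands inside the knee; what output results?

-32 dB

x − T + W/2 = -31 − (-32) + 3 = 4.
GR = (1 − 1/4) × 4² / 12 = 0.75 × 16 / 12 = 1 dB.
Output = -31 − 1 = -32 dB.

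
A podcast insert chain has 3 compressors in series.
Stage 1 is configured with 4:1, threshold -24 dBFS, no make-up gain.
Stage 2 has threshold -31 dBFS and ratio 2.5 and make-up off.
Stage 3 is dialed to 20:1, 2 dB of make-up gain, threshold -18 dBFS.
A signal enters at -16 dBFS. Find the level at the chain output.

Stage 1: -16 dBFS is 8 dB over -24 dBFS; at 4:1 that becomes 2 dB over, giving -22 dBFS.
Stage 2: 9 dB above -31 dBFS, reduced 2.5:1 to 3.6 dB above → -27.4 dBFS.
Stage 3: -27.4 dBFS is at or below the -18 dBFS threshold — no compression; make-up brings it to -25.4 dBFS.

-25.4 dBFS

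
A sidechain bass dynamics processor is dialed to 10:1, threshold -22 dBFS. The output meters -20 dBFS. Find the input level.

-2 dBFS

Post-compression overshoot = -20 − (-22) = 2 dB.
Undo the ratio: input overshoot = 2 × 10 = 20 dB, giving input = -2 dBFS.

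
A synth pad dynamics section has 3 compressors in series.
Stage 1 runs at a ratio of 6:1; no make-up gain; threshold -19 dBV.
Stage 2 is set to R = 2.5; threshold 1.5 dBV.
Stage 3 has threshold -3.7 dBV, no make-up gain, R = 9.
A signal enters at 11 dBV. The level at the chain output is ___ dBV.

-14 dBV

Stage 1: 30 dB above -19 dBV, reduced 6:1 to 5 dB above → -14 dBV.
Stage 2: -14 dBV ≤ 1.5 dBV, so stage 2 doesn't engage; output -14 dBV.
Stage 3: below threshold (-14 ≤ -3.7); passes unchanged; output -14 dBV.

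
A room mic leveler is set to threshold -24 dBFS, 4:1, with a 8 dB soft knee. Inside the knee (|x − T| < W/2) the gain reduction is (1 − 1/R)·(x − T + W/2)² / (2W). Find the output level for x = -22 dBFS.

x − T + W/2 = -22 − (-24) + 4 = 6.
GR = (1 − 1/4) × 6² / 16 = 0.75 × 36 / 16 = 1.6875 dB.
Output = -22 − 1.6875 = -23.6875 dBFS.

-23.6875 dBFS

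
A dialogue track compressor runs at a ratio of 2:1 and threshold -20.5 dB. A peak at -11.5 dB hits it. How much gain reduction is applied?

4.5 dB

Overshoot = -11.5 − (-20.5) = 9 dB.
After 2:1 compression the overshoot becomes 9/2 = 4.5 dB.
GR = overshoot in − overshoot out = 9 − 4.5 = 4.5 dB.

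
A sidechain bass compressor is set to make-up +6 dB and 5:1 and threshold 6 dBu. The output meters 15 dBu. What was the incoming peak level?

Remove make-up: 15 − 6 = 9 dBu.
Post-compression overshoot = 9 − 6 = 3 dB.
Input overshoot = R × output overshoot = 15 dB → input = 6 + 15 = 21 dBu.

21 dBu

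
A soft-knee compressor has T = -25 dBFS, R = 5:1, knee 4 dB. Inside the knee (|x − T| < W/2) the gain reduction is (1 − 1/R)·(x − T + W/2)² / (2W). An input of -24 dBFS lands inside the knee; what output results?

-24.9 dBFS

x − T + W/2 = -24 − (-25) + 2 = 3.
GR = (1 − 1/5) × 3² / 8 = 0.8 × 9 / 8 = 0.9 dB.
Output = -24 − 0.9 = -24.9 dBFS.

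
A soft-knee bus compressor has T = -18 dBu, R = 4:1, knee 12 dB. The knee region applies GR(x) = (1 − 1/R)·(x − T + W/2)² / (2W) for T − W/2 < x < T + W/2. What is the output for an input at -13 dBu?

x − T + W/2 = -13 − (-18) + 6 = 11.
GR = (1 − 1/4) × 11² / 24 = 0.75 × 121 / 24 = 3.78125 dB.
Output = -13 − 3.78125 = -16.78125 dBu.

-16.78125 dBu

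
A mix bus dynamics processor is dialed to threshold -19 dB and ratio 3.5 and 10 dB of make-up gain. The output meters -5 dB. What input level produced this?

Before make-up, the level was -5 − 10 = -15 dB.
The compressed level sits -15 − (-19) = 4 dB over threshold.
Before 3.5:1 compression the overshoot was 4 × 3.5 = 14 dB, so input = -19 + 14 = -5 dB.

-5 dB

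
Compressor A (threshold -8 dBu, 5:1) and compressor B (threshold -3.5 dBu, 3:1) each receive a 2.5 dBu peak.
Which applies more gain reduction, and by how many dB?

A, by 4.4 dB

A: GR = 10.5 − 10.5/5 = 8.4 dB.
B: GR = 6 − 6/3 = 4 dB.
Difference: 4.4 dB in favour of A.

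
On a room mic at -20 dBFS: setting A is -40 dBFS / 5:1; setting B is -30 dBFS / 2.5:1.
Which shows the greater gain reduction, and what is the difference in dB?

A: GR = 20 − 20/5 = 16 dB.
B: GR = 10 − 10/2.5 = 6 dB.
Difference: 10 dB in favour of A.

A, by 10 dB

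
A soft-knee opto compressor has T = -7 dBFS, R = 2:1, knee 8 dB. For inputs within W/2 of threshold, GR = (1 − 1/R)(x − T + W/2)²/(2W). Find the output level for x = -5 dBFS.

x − T + W/2 = -5 − (-7) + 4 = 6.
GR = (1 − 1/2) × 6² / 16 = 0.5 × 36 / 16 = 1.125 dB.
Output = -5 − 1.125 = -6.125 dBFS.

-6.125 dBFS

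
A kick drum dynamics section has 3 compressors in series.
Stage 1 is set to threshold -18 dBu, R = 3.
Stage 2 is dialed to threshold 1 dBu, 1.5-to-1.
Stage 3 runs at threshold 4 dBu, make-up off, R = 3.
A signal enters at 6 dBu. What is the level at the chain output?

Stage 1: overshoot 24 dB → 24/3 = 8 dB → -10 dBu.
Stage 2: -10 dBu ≤ 1 dBu, so stage 2 doesn't engage; output -10 dBu.
Stage 3: -10 dBu ≤ 4 dBu, so stage 3 doesn't engage; output -10 dBu.

-10 dBu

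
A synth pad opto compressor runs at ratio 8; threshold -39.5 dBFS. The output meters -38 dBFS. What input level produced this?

Post-compression overshoot = -38 − (-39.5) = 1.5 dB.
Input overshoot = R × output overshoot = 12 dB → input = -39.5 + 12 = -27.5 dBFS.

-27.5 dBFS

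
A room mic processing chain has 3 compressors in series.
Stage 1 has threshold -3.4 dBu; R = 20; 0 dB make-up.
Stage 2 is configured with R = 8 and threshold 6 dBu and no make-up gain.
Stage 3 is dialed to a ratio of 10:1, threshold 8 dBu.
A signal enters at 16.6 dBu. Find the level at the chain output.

-2.4 dBu

Stage 1: overshoot 20 dB → 20/20 = 1 dB → -2.4 dBu.
Stage 2: -2.4 dBu is at or below the 6 dBu threshold — no compression; output -2.4 dBu.
Stage 3: -2.4 dBu ≤ 8 dBu, so stage 3 doesn't engage; output -2.4 dBu.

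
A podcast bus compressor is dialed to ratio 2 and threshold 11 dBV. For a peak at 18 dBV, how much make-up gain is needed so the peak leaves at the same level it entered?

The peak compresses to 11 + 7/2 = 14.5 dBV.
To reach 18 dBV requires 18 − 14.5 = 3.5 dB of make-up.

3.5 dB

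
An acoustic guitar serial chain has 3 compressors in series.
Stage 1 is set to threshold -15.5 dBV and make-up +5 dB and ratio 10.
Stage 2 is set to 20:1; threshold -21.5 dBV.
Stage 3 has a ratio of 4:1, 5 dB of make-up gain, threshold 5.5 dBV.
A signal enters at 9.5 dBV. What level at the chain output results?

-15.825 dBV

Stage 1: overshoot 25 dB → 25/10 = 2.5 dB → -13 dBV; +5 dB make-up → -8 dBV.
Stage 2: -8 dBV is 13.5 dB over -21.5 dBV; at 20:1 that becomes 0.675 dB over, giving -20.825 dBV.
Stage 3: -20.825 dBV ≤ 5.5 dBV, so stage 3 doesn't engage; make-up brings it to -15.825 dBV.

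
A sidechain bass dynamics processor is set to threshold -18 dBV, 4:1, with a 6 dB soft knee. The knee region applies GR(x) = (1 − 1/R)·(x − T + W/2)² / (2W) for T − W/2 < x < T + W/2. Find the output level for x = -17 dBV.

x − T + W/2 = -17 − (-18) + 3 = 4.
GR = (1 − 1/4) × 4² / 12 = 0.75 × 16 / 12 = 1 dB.
Output = -17 − 1 = -18 dBV.

-18 dBV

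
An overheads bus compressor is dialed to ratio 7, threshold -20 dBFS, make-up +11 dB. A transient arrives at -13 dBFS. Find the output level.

-8 dBFS

The input is 7 dB above the -20 dBFS threshold.
7:1 compression reduces that to 7/7 = 1 dB over.
That puts the output at -19 dBFS; make-up adds 11 dB, giving -8 dBFS.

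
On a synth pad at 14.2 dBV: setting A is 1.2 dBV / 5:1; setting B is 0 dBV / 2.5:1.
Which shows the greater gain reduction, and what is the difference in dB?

A: overshoot 13 dB → output overshoot 2.6 dB → GR 10.4 dB.
B: overshoot 14.2 dB → output overshoot 5.68 dB → GR 8.52 dB.
A reduces 1.88 dB more.

A, by 1.88 dB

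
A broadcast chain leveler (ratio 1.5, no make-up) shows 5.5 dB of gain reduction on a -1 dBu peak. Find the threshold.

-17.5 dBu

Input is 16.5 dB above T (since output overshoot × R = input overshoot: (-6.5 − T)·1.5 = -1 − T gives T = -17.5 dBu).
Check: -17.5 + (-1 − (-17.5))/1.5 = -17.5 + 11 = -6.5 dBu. ✓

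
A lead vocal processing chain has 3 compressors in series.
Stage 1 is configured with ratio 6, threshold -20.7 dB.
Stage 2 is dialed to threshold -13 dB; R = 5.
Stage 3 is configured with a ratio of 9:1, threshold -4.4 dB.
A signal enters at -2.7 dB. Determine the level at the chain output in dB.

Stage 1: overshoot 18 dB → 18/6 = 3 dB → -17.7 dB.
Stage 2: -17.7 dB ≤ -13 dB, so stage 2 doesn't engage; output -17.7 dB.
Stage 3: -17.7 dB is at or below the -4.4 dB threshold — no compression; output -17.7 dB.

-17.7 dB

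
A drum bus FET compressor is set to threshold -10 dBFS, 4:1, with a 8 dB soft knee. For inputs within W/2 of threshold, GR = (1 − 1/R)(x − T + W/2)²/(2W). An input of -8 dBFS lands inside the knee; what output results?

x − T + W/2 = -8 − (-10) + 4 = 6.
GR = (1 − 1/4) × 6² / 16 = 0.75 × 36 / 16 = 1.6875 dB.
Output = -8 − 1.6875 = -9.6875 dBFS.

-9.6875 dBFS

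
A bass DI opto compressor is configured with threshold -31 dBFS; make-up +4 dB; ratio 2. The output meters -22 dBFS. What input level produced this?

Stripping the +4 dB make-up gives -26 dBFS at the gain stage.
The compressed level sits -26 − (-31) = 5 dB over threshold.
Undo the ratio: input overshoot = 5 × 2 = 10 dB, giving input = -21 dBFS.

-21 dBFS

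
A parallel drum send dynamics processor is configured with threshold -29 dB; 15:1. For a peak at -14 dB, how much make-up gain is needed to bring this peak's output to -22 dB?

Without make-up, output = threshold + overshoot/15 = -29 + 1 = -28 dB.
Gap to target: 6 dB.

6 dB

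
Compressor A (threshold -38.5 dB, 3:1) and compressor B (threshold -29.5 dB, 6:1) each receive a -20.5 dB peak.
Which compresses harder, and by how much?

A, by 4.5 dB

A: overshoot 18 dB → output overshoot 6 dB → GR 12 dB.
B: overshoot 9 dB → output overshoot 1.5 dB → GR 7.5 dB.
A reduces 4.5 dB more.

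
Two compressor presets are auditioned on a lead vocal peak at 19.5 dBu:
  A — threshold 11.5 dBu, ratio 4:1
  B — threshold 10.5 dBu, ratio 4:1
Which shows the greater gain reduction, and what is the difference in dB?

A: 8 dB over, compressed to 2 dB over, so 6 dB of GR.
B: 9 dB over, compressed to 2.25 dB over, so 6.75 dB of GR.
B reduces 0.75 dB more.

B, by 0.75 dB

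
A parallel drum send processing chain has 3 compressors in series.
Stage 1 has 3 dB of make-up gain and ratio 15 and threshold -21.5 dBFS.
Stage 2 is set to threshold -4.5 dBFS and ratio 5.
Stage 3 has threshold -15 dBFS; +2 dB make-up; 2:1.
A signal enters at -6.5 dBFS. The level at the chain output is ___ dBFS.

-15.5 dBFS

Stage 1: -6.5 dBFS is 15 dB over -21.5 dBFS; at 15:1 that becomes 1 dB over, giving -20.5 dBFS; +3 dB make-up → -17.5 dBFS.
Stage 2: -17.5 dBFS is at or below the -4.5 dBFS threshold — no compression; output -17.5 dBFS.
Stage 3: below threshold (-17.5 ≤ -15); passes unchanged; make-up brings it to -15.5 dBFS.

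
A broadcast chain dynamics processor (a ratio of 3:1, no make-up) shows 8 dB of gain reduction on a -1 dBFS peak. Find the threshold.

-13 dBFS

Let T be the threshold. Output overshoot = (input overshoot)/R, so -9 − T = (-1 − T)/3.
3·(-9 − T) = -1 − T → 2·T = -27 − (-1) = -26.
T = -26/2 = -13 dBFS.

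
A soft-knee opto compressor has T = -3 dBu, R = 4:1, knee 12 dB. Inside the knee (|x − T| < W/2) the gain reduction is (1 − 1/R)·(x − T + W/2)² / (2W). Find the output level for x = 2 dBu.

-1.78125 dBu

x − T + W/2 = 2 − (-3) + 6 = 11.
GR = (1 − 1/4) × 11² / 24 = 0.75 × 121 / 24 = 3.78125 dB.
Output = 2 − 3.78125 = -1.78125 dBu.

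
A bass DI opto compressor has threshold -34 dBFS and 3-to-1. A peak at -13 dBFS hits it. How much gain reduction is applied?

14 dB

-13 dBFS exceeds the threshold by 21 dB.
After 3:1 compression the overshoot becomes 21/3 = 7 dB.
GR = overshoot in − overshoot out = 21 − 7 = 14 dB.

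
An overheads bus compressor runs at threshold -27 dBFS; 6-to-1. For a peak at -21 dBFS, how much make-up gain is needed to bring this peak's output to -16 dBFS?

Without make-up, output = threshold + overshoot/6 = -27 + 1 = -26 dBFS.
Gap to target: 10 dB.

10 dB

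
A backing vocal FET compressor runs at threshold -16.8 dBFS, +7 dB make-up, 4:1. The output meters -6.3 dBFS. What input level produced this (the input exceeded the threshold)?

-2.8 dBFS

Remove make-up: -6.3 − 7 = -13.3 dBFS.
Post-compression overshoot = -13.3 − (-16.8) = 3.5 dB.
Input overshoot = R × output overshoot = 14 dB → input = -16.8 + 14 = -2.8 dBFS.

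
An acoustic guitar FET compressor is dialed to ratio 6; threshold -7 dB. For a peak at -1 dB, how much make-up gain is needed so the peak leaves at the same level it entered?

5 dB

Overshoot 6 dB → 6/6 = 1 dB after compression, so the compressed level is -7 + 1 = -6 dB.
Make-up = target − compressed = -1 − (-6) = 5 dB.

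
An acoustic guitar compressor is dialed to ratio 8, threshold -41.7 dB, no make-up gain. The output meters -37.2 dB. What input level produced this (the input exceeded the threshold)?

-5.7 dB

The compressed level sits -37.2 − (-41.7) = 4.5 dB over threshold.
Undo the ratio: input overshoot = 4.5 × 8 = 36 dB, giving input = -5.7 dB.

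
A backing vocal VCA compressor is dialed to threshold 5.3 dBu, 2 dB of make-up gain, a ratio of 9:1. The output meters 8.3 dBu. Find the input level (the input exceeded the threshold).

14.3 dBu

Stripping the +2 dB make-up gives 6.3 dBu at the gain stage.
That's 1 dB above the 5.3 dBu threshold.
Input overshoot = R × output overshoot = 9 dB → input = 5.3 + 9 = 14.3 dBu.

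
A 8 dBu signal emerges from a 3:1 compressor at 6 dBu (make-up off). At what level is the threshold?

Input is 3 dB above T (since output overshoot × R = input overshoot: (6 − T)·3 = 8 − T gives T = 5 dBu).
Check: 5 + (8 − 5)/3 = 5 + 1 = 6 dBu. ✓

5 dBu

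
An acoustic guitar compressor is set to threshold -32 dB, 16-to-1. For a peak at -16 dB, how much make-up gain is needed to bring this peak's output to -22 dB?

9 dB

Without make-up, output = threshold + overshoot/16 = -32 + 1 = -31 dB.
Gap to target: 9 dB.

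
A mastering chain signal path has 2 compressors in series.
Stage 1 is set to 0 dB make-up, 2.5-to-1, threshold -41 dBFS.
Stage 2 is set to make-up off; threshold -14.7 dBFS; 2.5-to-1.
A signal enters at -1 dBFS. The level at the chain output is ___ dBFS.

-25 dBFS

Stage 1: 40 dB above -41 dBFS, reduced 2.5:1 to 16 dB above → -25 dBFS.
Stage 2: -25 dBFS ≤ -14.7 dBFS, so stage 2 doesn't engage; output -25 dBFS.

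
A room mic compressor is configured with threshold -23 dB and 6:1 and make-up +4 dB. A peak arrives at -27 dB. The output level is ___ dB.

-23 dB

-27 dB is 4 dB below the -23 dB threshold, so no gain reduction is applied.
Make-up gain adds 4 dB: -27 + 4 = -23 dB.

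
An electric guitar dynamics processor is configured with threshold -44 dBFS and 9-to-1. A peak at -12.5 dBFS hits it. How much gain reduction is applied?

-12.5 dBFS exceeds the threshold by 31.5 dB.
After 9:1 compression the overshoot becomes 31.5/9 = 3.5 dB.
Gain reduction = 31.5 − 3.5 = 28 dB.

28 dB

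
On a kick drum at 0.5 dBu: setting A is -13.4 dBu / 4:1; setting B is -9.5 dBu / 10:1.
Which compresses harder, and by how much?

A: 13.9 dB over, compressed to 3.475 dB over, so 10.425 dB of GR.
B: 10 dB over, compressed to 1 dB over, so 9 dB of GR.
Difference: 1.425 dB in favour of A.

A, by 1.425 dB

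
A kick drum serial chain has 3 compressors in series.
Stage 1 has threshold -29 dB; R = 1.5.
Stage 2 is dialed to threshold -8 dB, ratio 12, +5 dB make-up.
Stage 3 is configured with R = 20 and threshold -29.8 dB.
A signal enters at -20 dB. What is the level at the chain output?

-29.21 dB

Stage 1: -20 dB is 9 dB over -29 dB; at 1.5:1 that becomes 6 dB over, giving -23 dB.
Stage 2: -23 dB is at or below the -8 dB threshold — no compression; make-up brings it to -18 dB.
Stage 3: -18 dB is 11.8 dB over -29.8 dB; at 20:1 that becomes 0.59 dB over, giving -29.21 dB.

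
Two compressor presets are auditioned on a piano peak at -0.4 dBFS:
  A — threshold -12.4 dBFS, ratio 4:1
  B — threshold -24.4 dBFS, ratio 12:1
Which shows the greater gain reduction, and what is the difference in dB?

B, by 13 dB

A: overshoot 12 dB → output overshoot 3 dB → GR 9 dB.
B: overshoot 24 dB → output overshoot 2 dB → GR 22 dB.
B applies 13 dB more gain reduction.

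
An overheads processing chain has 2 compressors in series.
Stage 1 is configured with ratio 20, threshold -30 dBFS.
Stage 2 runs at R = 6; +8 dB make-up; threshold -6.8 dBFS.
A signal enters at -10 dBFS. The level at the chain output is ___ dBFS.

-21 dBFS

Stage 1: -10 dBFS is 20 dB over -30 dBFS; at 20:1 that becomes 1 dB over, giving -29 dBFS.
Stage 2: below threshold (-29 ≤ -6.8); passes unchanged; make-up brings it to -21 dBFS.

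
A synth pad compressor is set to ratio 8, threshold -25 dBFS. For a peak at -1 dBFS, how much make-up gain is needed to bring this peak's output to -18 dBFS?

The peak compresses to -25 + 24/8 = -22 dBFS.
To reach -18 dBFS requires -18 − (-22) = 4 dB of make-up.

4 dB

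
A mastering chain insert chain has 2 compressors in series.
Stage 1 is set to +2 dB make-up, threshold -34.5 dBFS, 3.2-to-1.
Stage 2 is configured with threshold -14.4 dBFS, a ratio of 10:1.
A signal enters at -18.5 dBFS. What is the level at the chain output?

Stage 1: 16 dB above -34.5 dBFS, reduced 3.2:1 to 5 dB above → -29.5 dBFS; +2 dB make-up → -27.5 dBFS.
Stage 2: below threshold (-27.5 ≤ -14.4); passes unchanged; output -27.5 dBFS.

-27.5 dBFS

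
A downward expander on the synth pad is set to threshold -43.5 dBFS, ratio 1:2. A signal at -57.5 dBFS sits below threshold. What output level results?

-71.5 dBFS

Undershoot = (-43.5) − (-57.5) = 14 dB.
At 1:2, that expands to 28 dB under threshold.
Output = -43.5 − 28 = -71.5 dBFS.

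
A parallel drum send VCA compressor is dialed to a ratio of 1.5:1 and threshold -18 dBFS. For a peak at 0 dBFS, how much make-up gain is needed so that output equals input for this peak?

6 dB

Without make-up, output = threshold + overshoot/1.5 = -18 + 12 = -6 dBFS.
Gap to target: 6 dB.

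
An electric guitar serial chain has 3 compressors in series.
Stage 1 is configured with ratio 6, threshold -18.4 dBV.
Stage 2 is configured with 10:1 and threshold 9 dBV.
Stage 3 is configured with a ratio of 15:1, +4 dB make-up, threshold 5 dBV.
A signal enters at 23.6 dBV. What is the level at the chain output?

-7.4 dBV

Stage 1: overshoot 42 dB → 42/6 = 7 dB → -11.4 dBV.
Stage 2: -11.4 dBV ≤ 9 dBV, so stage 2 doesn't engage; output -11.4 dBV.
Stage 3: -11.4 dBV is at or below the 5 dBV threshold — no compression; make-up brings it to -7.4 dBV.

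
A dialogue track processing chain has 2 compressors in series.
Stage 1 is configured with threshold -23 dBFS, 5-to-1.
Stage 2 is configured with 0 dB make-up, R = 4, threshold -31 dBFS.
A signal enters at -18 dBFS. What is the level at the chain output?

-28.75 dBFS

Stage 1: -18 dBFS is 5 dB over -23 dBFS; at 5:1 that becomes 1 dB over, giving -22 dBFS.
Stage 2: 9 dB above -31 dBFS, reduced 4:1 to 2.25 dB above → -28.75 dBFS.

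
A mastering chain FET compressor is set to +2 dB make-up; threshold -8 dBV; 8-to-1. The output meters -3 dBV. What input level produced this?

16 dBV

Remove make-up: -3 − 2 = -5 dBV.
That's 3 dB above the -8 dBV threshold.
Input overshoot = R × output overshoot = 24 dB → input = -8 + 24 = 16 dBV.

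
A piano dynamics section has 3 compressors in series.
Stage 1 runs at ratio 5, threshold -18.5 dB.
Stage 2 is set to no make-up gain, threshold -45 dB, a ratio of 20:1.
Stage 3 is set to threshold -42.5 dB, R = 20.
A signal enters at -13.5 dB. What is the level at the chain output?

-43.625 dB

Stage 1: overshoot 5 dB → 5/5 = 1 dB → -17.5 dB.
Stage 2: overshoot 27.5 dB → 27.5/20 = 1.375 dB → -43.625 dB.
Stage 3: -43.625 dB is at or below the -42.5 dB threshold — no compression; output -43.625 dB.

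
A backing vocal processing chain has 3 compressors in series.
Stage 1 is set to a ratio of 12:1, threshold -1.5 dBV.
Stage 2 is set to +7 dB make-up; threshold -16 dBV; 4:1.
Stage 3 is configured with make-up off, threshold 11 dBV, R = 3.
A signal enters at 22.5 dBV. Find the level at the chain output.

-4.875 dBV

Stage 1: 24 dB above -1.5 dBV, reduced 12:1 to 2 dB above → 0.5 dBV.
Stage 2: overshoot 16.5 dB → 16.5/4 = 4.125 dB → -11.875 dBV; +7 dB make-up → -4.875 dBV.
Stage 3: -4.875 dBV ≤ 11 dBV, so stage 3 doesn't engage; output -4.875 dBV.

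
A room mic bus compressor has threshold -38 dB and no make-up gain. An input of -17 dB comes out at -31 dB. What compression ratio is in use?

Input overshoot = -17 − (-38) = 21 dB; output overshoot = -31 − (-38) = 7 dB.
Ratio = 21 / 7 = 3.

3:1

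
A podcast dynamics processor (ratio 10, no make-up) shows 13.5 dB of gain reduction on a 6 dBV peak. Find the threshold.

-9 dBV

Input is 15 dB above T (since output overshoot × R = input overshoot: (-7.5 − T)·10 = 6 − T gives T = -9 dBV).
Check: -9 + (6 − (-9))/10 = -9 + 1.5 = -7.5 dBV. ✓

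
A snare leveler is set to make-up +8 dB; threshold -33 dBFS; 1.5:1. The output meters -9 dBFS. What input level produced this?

-9 dBFS

Remove make-up: -9 − 8 = -17 dBFS.
Post-compression overshoot = -17 − (-33) = 16 dB.
Before 1.5:1 compression the overshoot was 16 × 1.5 = 24 dB, so input = -33 + 24 = -9 dBFS.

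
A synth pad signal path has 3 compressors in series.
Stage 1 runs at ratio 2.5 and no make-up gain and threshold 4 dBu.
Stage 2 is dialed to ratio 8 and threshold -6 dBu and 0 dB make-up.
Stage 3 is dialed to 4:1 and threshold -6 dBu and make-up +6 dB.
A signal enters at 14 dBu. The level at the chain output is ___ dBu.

Stage 1: overshoot 10 dB → 10/2.5 = 4 dB → 8 dBu.
Stage 2: 8 dBu is 14 dB over -6 dBu; at 8:1 that becomes 1.75 dB over, giving -4.25 dBu.
Stage 3: -4.25 dBu is 1.75 dB over -6 dBu; at 4:1 that becomes 0.4375 dB over, giving -5.5625 dBu; +6 dB make-up → 0.4375 dBu.

0.4375 dBu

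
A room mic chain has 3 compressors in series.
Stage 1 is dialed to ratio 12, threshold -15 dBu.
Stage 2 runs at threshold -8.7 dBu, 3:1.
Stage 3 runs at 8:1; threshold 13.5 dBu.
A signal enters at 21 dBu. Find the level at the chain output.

Stage 1: overshoot 36 dB → 36/12 = 3 dB → -12 dBu.
Stage 2: -12 dBu is at or below the -8.7 dBu threshold — no compression; output -12 dBu.
Stage 3: -12 dBu is at or below the 13.5 dBu threshold — no compression; output -12 dBu.

-12 dBu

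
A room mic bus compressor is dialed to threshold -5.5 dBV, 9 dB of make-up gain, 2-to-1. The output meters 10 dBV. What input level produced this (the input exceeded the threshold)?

7.5 dBV

Stripping the +9 dB make-up gives 1 dBV at the gain stage.
That's 6.5 dB above the -5.5 dBV threshold.
Undo the ratio: input overshoot = 6.5 × 2 = 13 dB, giving input = 7.5 dBV.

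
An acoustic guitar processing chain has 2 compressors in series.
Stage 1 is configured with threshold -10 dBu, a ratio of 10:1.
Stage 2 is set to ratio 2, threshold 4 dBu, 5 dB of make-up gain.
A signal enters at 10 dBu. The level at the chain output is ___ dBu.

-3 dBu

Stage 1: 20 dB above -10 dBu, reduced 10:1 to 2 dB above → -8 dBu.
Stage 2: below threshold (-8 ≤ 4); passes unchanged; make-up brings it to -3 dBu.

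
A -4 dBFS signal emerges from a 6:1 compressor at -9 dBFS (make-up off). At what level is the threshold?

-10 dBFS

Input is 6 dB above T (since output overshoot × R = input overshoot: (-9 − T)·6 = -4 − T gives T = -10 dBFS).
Check: -10 + (-4 − (-10))/6 = -10 + 1 = -9 dBFS. ✓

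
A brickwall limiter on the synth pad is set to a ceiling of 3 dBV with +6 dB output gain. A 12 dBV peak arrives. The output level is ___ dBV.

A brickwall limiter is an ∞:1 compressor: any input above the ceiling is clamped to 3 dBV.
Output gain then adds 6 dB: 3 + 6 = 9 dBV.

9 dBV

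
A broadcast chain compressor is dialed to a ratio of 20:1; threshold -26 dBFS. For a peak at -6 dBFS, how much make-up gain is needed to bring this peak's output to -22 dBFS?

Overshoot 20 dB → 20/20 = 1 dB after compression, so the compressed level is -26 + 1 = -25 dBFS.
Make-up = target − compressed = -22 − (-25) = 3 dB.

3 dB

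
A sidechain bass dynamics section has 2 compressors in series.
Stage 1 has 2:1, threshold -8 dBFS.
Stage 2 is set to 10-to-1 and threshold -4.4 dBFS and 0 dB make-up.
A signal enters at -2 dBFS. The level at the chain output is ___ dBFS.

-5 dBFS

Stage 1: overshoot 6 dB → 6/2 = 3 dB → -5 dBFS.
Stage 2: -5 dBFS is at or below the -4.4 dBFS threshold — no compression; output -5 dBFS.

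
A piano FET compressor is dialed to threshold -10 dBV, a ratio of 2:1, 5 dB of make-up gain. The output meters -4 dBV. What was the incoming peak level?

-8 dBV

Stripping the +5 dB make-up gives -9 dBV at the gain stage.
The compressed level sits -9 − (-10) = 1 dB over threshold.
Undo the ratio: input overshoot = 1 × 2 = 2 dB, giving input = -8 dBV.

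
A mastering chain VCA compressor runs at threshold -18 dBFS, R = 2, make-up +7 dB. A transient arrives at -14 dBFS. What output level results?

The input is 4 dB above the -18 dBFS threshold.
2:1 compression reduces that to 4/2 = 2 dB over.
Output = -18 + 2 = -16 dBFS; make-up adds 7 dB, giving -9 dBFS.

-9 dBFS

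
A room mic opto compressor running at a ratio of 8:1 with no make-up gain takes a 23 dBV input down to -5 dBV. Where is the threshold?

-9 dBV

Gain reduction = 23 − (-5) = 28 dB; output overshoot = GR / (R − 1) = 28 / 7 = 4 dB.
Threshold = output − output overshoot = -5 − 4 = -9 dBV.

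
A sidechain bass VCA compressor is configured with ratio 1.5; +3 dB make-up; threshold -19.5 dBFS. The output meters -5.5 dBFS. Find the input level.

-3 dBFS

Remove make-up: -5.5 − 3 = -8.5 dBFS.
That's 11 dB above the -19.5 dBFS threshold.
Undo the ratio: input overshoot = 11 × 1.5 = 16.5 dB, giving input = -3 dBFS.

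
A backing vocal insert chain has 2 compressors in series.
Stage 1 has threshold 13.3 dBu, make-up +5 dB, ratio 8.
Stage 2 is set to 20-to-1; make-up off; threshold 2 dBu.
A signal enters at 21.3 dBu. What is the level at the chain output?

Stage 1: 21.3 dBu is 8 dB over 13.3 dBu; at 8:1 that becomes 1 dB over, giving 14.3 dBu; +5 dB make-up → 19.3 dBu.
Stage 2: overshoot 17.3 dB → 17.3/20 = 0.865 dB → 2.865 dBu.

2.865 dBu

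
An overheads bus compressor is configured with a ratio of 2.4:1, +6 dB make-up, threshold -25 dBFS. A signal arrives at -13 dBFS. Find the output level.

-14 dBFS

-13 dBFS sits 12 dB over threshold.
At 2.4:1 the overshoot is divided by 2.4, leaving 5 dB above threshold.
So the level is -25 + 5 = -20 dBFS; make-up adds 6 dB, giving -14 dBFS.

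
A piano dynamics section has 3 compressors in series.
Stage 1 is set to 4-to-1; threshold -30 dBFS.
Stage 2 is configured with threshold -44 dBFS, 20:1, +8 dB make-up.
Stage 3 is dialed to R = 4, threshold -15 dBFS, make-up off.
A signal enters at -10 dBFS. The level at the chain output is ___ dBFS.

Stage 1: overshoot 20 dB → 20/4 = 5 dB → -25 dBFS.
Stage 2: overshoot 19 dB → 19/20 = 0.95 dB → -43.05 dBFS; +8 dB make-up → -35.05 dBFS.
Stage 3: -35.05 dBFS is at or below the -15 dBFS threshold — no compression; output -35.05 dBFS.

-35.05 dBFS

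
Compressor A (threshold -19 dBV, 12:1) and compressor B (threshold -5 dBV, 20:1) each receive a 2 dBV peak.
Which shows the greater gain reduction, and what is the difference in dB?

A: overshoot 21 dB → output overshoot 1.75 dB → GR 19.25 dB.
B: overshoot 7 dB → output overshoot 0.35 dB → GR 6.65 dB.
A applies 12.6 dB more gain reduction.

A, by 12.6 dB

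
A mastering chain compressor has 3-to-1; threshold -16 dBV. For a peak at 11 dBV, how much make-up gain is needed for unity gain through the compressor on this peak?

18 dB

The peak compresses to -16 + 27/3 = -7 dBV.
To reach 11 dBV requires 11 − (-7) = 18 dB of make-up.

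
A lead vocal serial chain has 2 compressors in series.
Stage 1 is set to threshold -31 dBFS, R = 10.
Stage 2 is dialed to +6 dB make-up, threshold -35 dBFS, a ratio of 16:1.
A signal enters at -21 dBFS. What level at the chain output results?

-28.6875 dBFS

Stage 1: 10 dB above -31 dBFS, reduced 10:1 to 1 dB above → -30 dBFS.
Stage 2: 5 dB above -35 dBFS, reduced 16:1 to 0.3125 dB above → -34.6875 dBFS; +6 dB make-up → -28.6875 dBFS.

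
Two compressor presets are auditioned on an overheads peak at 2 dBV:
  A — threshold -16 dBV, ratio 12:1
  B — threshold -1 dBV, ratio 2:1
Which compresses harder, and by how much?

A: GR = 18 − 18/12 = 16.5 dB.
B: GR = 3 − 3/2 = 1.5 dB.
A reduces 15 dB more.

A, by 15 dB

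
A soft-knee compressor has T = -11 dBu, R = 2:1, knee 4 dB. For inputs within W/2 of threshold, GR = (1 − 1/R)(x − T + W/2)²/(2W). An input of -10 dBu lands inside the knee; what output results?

x − T + W/2 = -10 − (-11) + 2 = 3.
GR = (1 − 1/2) × 3² / 8 = 0.5 × 9 / 8 = 0.5625 dB.
Output = -10 − 0.5625 = -10.5625 dBu.

-10.5625 dBu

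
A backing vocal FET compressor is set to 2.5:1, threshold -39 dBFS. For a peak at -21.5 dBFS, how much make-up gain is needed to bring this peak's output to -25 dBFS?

Overshoot 17.5 dB → 17.5/2.5 = 7 dB after compression, so the compressed level is -39 + 7 = -32 dBFS.
Make-up = target − compressed = -25 − (-32) = 7 dB.

7 dB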